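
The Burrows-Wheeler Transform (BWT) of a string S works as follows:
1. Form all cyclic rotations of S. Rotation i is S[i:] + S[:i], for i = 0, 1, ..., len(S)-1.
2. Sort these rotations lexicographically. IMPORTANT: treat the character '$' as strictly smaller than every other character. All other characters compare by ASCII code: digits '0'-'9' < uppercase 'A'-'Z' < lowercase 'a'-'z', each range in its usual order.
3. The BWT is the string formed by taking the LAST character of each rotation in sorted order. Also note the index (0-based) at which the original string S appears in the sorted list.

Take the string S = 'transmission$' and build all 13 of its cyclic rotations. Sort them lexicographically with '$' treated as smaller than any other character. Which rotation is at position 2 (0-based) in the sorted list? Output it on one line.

Answer: ion$transmiss

Derivation:
All 13 rotations (rotation i = S[i:]+S[:i]):
  rot[0] = transmission$
  rot[1] = ransmission$t
  rot[2] = ansmission$tr
  rot[3] = nsmission$tra
  rot[4] = smission$tran
  rot[5] = mission$trans
  rot[6] = ission$transm
  rot[7] = ssion$transmi
  rot[8] = sion$transmis
  rot[9] = ion$transmiss
  rot[10] = on$transmissi
  rot[11] = n$transmissio
  rot[12] = $transmission
Sorted (with $ < everything):
  sorted[0] = $transmission
  sorted[1] = ansmission$tr
  sorted[2] = ion$transmiss
  sorted[3] = ission$transm
  sorted[4] = mission$trans
  sorted[5] = n$transmissio
  sorted[6] = nsmission$tra
  sorted[7] = on$transmissi
  sorted[8] = ransmission$t
  sorted[9] = sion$transmis
  sorted[10] = smission$tran
  sorted[11] = ssion$transmi
  sorted[12] = transmission$
sorted[2] = ion$transmiss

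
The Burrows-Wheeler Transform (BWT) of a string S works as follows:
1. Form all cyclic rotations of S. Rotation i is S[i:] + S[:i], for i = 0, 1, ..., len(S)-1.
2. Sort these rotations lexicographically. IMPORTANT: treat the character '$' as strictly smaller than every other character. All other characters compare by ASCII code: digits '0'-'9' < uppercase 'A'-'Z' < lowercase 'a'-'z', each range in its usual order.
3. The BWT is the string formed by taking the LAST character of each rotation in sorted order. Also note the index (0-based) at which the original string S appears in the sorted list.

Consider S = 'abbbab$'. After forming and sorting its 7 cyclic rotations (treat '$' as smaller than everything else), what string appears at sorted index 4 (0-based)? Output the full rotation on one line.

Answer: bab$abb

Derivation:
All 7 rotations (rotation i = S[i:]+S[:i]):
  rot[0] = abbbab$
  rot[1] = bbbab$a
  rot[2] = bbab$ab
  rot[3] = bab$abb
  rot[4] = ab$abbb
  rot[5] = b$abbba
  rot[6] = $abbbab
Sorted (with $ < everything):
  sorted[0] = $abbbab
  sorted[1] = ab$abbb
  sorted[2] = abbbab$
  sorted[3] = b$abbba
  sorted[4] = bab$abb
  sorted[5] = bbab$ab
  sorted[6] = bbbab$a
sorted[4] = bab$abb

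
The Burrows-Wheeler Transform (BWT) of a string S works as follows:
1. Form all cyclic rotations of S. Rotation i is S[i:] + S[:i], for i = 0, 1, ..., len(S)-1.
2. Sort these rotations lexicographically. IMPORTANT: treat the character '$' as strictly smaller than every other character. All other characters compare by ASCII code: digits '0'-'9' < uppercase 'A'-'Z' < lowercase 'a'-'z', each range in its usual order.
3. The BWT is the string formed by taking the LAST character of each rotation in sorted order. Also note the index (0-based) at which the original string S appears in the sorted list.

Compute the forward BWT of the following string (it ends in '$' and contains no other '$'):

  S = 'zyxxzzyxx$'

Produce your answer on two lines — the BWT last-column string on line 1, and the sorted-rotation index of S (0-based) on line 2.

Answer: xxyyxzzz$x
8

Derivation:
All 10 rotations (rotation i = S[i:]+S[:i]):
  rot[0] = zyxxzzyxx$
  rot[1] = yxxzzyxx$z
  rot[2] = xxzzyxx$zy
  rot[3] = xzzyxx$zyx
  rot[4] = zzyxx$zyxx
  rot[5] = zyxx$zyxxz
  rot[6] = yxx$zyxxzz
  rot[7] = xx$zyxxzzy
  rot[8] = x$zyxxzzyx
  rot[9] = $zyxxzzyxx
Sorted (with $ < everything):
  sorted[0] = $zyxxzzyxx  (last char: 'x')
  sorted[1] = x$zyxxzzyx  (last char: 'x')
  sorted[2] = xx$zyxxzzy  (last char: 'y')
  sorted[3] = xxzzyxx$zy  (last char: 'y')
  sorted[4] = xzzyxx$zyx  (last char: 'x')
  sorted[5] = yxx$zyxxzz  (last char: 'z')
  sorted[6] = yxxzzyxx$z  (last char: 'z')
  sorted[7] = zyxx$zyxxz  (last char: 'z')
  sorted[8] = zyxxzzyxx$  (last char: '$')
  sorted[9] = zzyxx$zyxx  (last char: 'x')
Last column: xxyyxzzz$x
Original string S is at sorted index 8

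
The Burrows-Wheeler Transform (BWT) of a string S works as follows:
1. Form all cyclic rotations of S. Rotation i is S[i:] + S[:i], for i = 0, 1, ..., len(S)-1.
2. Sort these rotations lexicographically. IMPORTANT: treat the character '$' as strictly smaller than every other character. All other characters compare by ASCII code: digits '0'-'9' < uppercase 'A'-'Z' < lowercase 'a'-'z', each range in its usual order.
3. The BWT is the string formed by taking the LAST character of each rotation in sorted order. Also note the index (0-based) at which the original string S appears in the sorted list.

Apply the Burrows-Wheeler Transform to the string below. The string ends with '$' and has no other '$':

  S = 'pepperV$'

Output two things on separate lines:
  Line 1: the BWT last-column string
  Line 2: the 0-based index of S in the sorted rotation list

Answer: Vrpp$pee
4

Derivation:
All 8 rotations (rotation i = S[i:]+S[:i]):
  rot[0] = pepperV$
  rot[1] = epperV$p
  rot[2] = pperV$pe
  rot[3] = perV$pep
  rot[4] = erV$pepp
  rot[5] = rV$peppe
  rot[6] = V$pepper
  rot[7] = $pepperV
Sorted (with $ < everything):
  sorted[0] = $pepperV  (last char: 'V')
  sorted[1] = V$pepper  (last char: 'r')
  sorted[2] = epperV$p  (last char: 'p')
  sorted[3] = erV$pepp  (last char: 'p')
  sorted[4] = pepperV$  (last char: '$')
  sorted[5] = perV$pep  (last char: 'p')
  sorted[6] = pperV$pe  (last char: 'e')
  sorted[7] = rV$peppe  (last char: 'e')
Last column: Vrpp$pee
Original string S is at sorted index 4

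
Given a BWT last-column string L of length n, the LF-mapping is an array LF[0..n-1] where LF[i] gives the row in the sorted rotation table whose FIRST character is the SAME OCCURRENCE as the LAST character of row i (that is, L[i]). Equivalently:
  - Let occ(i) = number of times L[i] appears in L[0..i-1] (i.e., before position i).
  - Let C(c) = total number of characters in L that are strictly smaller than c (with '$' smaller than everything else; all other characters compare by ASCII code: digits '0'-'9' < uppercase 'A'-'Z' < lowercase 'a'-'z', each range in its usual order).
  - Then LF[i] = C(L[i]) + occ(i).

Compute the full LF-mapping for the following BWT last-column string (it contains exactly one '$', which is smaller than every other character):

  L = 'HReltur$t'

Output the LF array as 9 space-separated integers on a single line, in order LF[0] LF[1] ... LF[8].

Char counts: '$':1, 'H':1, 'R':1, 'e':1, 'l':1, 'r':1, 't':2, 'u':1
C (first-col start): C('$')=0, C('H')=1, C('R')=2, C('e')=3, C('l')=4, C('r')=5, C('t')=6, C('u')=8
L[0]='H': occ=0, LF[0]=C('H')+0=1+0=1
L[1]='R': occ=0, LF[1]=C('R')+0=2+0=2
L[2]='e': occ=0, LF[2]=C('e')+0=3+0=3
L[3]='l': occ=0, LF[3]=C('l')+0=4+0=4
L[4]='t': occ=0, LF[4]=C('t')+0=6+0=6
L[5]='u': occ=0, LF[5]=C('u')+0=8+0=8
L[6]='r': occ=0, LF[6]=C('r')+0=5+0=5
L[7]='$': occ=0, LF[7]=C('$')+0=0+0=0
L[8]='t': occ=1, LF[8]=C('t')+1=6+1=7

Answer: 1 2 3 4 6 8 5 0 7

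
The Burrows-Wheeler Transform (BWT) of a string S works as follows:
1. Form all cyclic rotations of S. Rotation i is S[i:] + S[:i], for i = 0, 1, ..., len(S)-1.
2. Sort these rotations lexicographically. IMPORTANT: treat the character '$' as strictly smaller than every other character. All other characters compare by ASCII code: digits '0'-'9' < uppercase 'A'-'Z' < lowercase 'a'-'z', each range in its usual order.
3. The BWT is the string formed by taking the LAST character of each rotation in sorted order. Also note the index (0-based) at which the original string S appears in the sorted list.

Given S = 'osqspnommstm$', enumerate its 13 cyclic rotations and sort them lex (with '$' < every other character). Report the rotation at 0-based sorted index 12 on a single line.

All 13 rotations (rotation i = S[i:]+S[:i]):
  rot[0] = osqspnommstm$
  rot[1] = sqspnommstm$o
  rot[2] = qspnommstm$os
  rot[3] = spnommstm$osq
  rot[4] = pnommstm$osqs
  rot[5] = nommstm$osqsp
  rot[6] = ommstm$osqspn
  rot[7] = mmstm$osqspno
  rot[8] = mstm$osqspnom
  rot[9] = stm$osqspnomm
  rot[10] = tm$osqspnomms
  rot[11] = m$osqspnommst
  rot[12] = $osqspnommstm
Sorted (with $ < everything):
  sorted[0] = $osqspnommstm
  sorted[1] = m$osqspnommst
  sorted[2] = mmstm$osqspno
  sorted[3] = mstm$osqspnom
  sorted[4] = nommstm$osqsp
  sorted[5] = ommstm$osqspn
  sorted[6] = osqspnommstm$
  sorted[7] = pnommstm$osqs
  sorted[8] = qspnommstm$os
  sorted[9] = spnommstm$osq
  sorted[10] = sqspnommstm$o
  sorted[11] = stm$osqspnomm
  sorted[12] = tm$osqspnomms
sorted[12] = tm$osqspnomms

Answer: tm$osqspnomms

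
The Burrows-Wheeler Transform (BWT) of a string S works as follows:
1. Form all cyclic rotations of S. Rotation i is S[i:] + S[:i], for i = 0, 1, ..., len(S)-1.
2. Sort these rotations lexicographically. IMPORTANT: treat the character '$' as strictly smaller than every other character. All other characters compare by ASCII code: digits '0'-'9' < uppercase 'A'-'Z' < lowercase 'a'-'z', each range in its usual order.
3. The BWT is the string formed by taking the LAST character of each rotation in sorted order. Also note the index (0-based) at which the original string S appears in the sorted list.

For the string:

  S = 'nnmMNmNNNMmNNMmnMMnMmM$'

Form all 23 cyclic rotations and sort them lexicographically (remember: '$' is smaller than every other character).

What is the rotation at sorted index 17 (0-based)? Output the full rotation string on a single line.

Answer: mNNNMmNNMmnMMnMmM$nnmMN

Derivation:
All 23 rotations (rotation i = S[i:]+S[:i]):
  rot[0] = nnmMNmNNNMmNNMmnMMnMmM$
  rot[1] = nmMNmNNNMmNNMmnMMnMmM$n
  rot[2] = mMNmNNNMmNNMmnMMnMmM$nn
  rot[3] = MNmNNNMmNNMmnMMnMmM$nnm
  rot[4] = NmNNNMmNNMmnMMnMmM$nnmM
  rot[5] = mNNNMmNNMmnMMnMmM$nnmMN
  rot[6] = NNNMmNNMmnMMnMmM$nnmMNm
  rot[7] = NNMmNNMmnMMnMmM$nnmMNmN
  rot[8] = NMmNNMmnMMnMmM$nnmMNmNN
  rot[9] = MmNNMmnMMnMmM$nnmMNmNNN
  rot[10] = mNNMmnMMnMmM$nnmMNmNNNM
  rot[11] = NNMmnMMnMmM$nnmMNmNNNMm
  rot[12] = NMmnMMnMmM$nnmMNmNNNMmN
  rot[13] = MmnMMnMmM$nnmMNmNNNMmNN
  rot[14] = mnMMnMmM$nnmMNmNNNMmNNM
  rot[15] = nMMnMmM$nnmMNmNNNMmNNMm
  rot[16] = MMnMmM$nnmMNmNNNMmNNMmn
  rot[17] = MnMmM$nnmMNmNNNMmNNMmnM
  rot[18] = nMmM$nnmMNmNNNMmNNMmnMM
  rot[19] = MmM$nnmMNmNNNMmNNMmnMMn
  rot[20] = mM$nnmMNmNNNMmNNMmnMMnM
  rot[21] = M$nnmMNmNNNMmNNMmnMMnMm
  rot[22] = $nnmMNmNNNMmNNMmnMMnMmM
Sorted (with $ < everything):
  sorted[0] = $nnmMNmNNNMmNNMmnMMnMmM
  sorted[1] = M$nnmMNmNNNMmNNMmnMMnMm
  sorted[2] = MMnMmM$nnmMNmNNNMmNNMmn
  sorted[3] = MNmNNNMmNNMmnMMnMmM$nnm
  sorted[4] = MmM$nnmMNmNNNMmNNMmnMMn
  sorted[5] = MmNNMmnMMnMmM$nnmMNmNNN
  sorted[6] = MmnMMnMmM$nnmMNmNNNMmNN
  sorted[7] = MnMmM$nnmMNmNNNMmNNMmnM
  sorted[8] = NMmNNMmnMMnMmM$nnmMNmNN
  sorted[9] = NMmnMMnMmM$nnmMNmNNNMmN
  sorted[10] = NNMmNNMmnMMnMmM$nnmMNmN
  sorted[11] = NNMmnMMnMmM$nnmMNmNNNMm
  sorted[12] = NNNMmNNMmnMMnMmM$nnmMNm
  sorted[13] = NmNNNMmNNMmnMMnMmM$nnmM
  sorted[14] = mM$nnmMNmNNNMmNNMmnMMnM
  sorted[15] = mMNmNNNMmNNMmnMMnMmM$nn
  sorted[16] = mNNMmnMMnMmM$nnmMNmNNNM
  sorted[17] = mNNNMmNNMmnMMnMmM$nnmMN
  sorted[18] = mnMMnMmM$nnmMNmNNNMmNNM
  sorted[19] = nMMnMmM$nnmMNmNNNMmNNMm
  sorted[20] = nMmM$nnmMNmNNNMmNNMmnMM
  sorted[21] = nmMNmNNNMmNNMmnMMnMmM$n
  sorted[22] = nnmMNmNNNMmNNMmnMMnMmM$
sorted[17] = mNNNMmNNMmnMMnMmM$nnmMN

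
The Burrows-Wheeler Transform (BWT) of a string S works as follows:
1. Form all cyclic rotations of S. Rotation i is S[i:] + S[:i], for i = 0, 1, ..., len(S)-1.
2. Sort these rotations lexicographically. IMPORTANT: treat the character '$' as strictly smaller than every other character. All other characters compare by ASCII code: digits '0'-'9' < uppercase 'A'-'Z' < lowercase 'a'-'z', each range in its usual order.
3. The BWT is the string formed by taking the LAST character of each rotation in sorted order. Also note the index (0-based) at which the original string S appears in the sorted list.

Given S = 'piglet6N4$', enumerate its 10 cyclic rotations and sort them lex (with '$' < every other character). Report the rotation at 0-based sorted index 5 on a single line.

All 10 rotations (rotation i = S[i:]+S[:i]):
  rot[0] = piglet6N4$
  rot[1] = iglet6N4$p
  rot[2] = glet6N4$pi
  rot[3] = let6N4$pig
  rot[4] = et6N4$pigl
  rot[5] = t6N4$pigle
  rot[6] = 6N4$piglet
  rot[7] = N4$piglet6
  rot[8] = 4$piglet6N
  rot[9] = $piglet6N4
Sorted (with $ < everything):
  sorted[0] = $piglet6N4
  sorted[1] = 4$piglet6N
  sorted[2] = 6N4$piglet
  sorted[3] = N4$piglet6
  sorted[4] = et6N4$pigl
  sorted[5] = glet6N4$pi
  sorted[6] = iglet6N4$p
  sorted[7] = let6N4$pig
  sorted[8] = piglet6N4$
  sorted[9] = t6N4$pigle
sorted[5] = glet6N4$pi

Answer: glet6N4$pi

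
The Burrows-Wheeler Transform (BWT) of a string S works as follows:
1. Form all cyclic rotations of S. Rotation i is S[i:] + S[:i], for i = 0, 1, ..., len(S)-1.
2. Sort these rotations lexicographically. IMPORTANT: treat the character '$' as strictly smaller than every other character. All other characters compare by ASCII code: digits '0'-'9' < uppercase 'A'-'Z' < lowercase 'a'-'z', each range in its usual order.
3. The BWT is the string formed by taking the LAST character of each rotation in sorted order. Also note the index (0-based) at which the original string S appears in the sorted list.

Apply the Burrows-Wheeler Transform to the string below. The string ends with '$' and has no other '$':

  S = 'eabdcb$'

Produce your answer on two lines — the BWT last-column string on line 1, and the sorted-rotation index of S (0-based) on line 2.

Answer: becadb$
6

Derivation:
All 7 rotations (rotation i = S[i:]+S[:i]):
  rot[0] = eabdcb$
  rot[1] = abdcb$e
  rot[2] = bdcb$ea
  rot[3] = dcb$eab
  rot[4] = cb$eabd
  rot[5] = b$eabdc
  rot[6] = $eabdcb
Sorted (with $ < everything):
  sorted[0] = $eabdcb  (last char: 'b')
  sorted[1] = abdcb$e  (last char: 'e')
  sorted[2] = b$eabdc  (last char: 'c')
  sorted[3] = bdcb$ea  (last char: 'a')
  sorted[4] = cb$eabd  (last char: 'd')
  sorted[5] = dcb$eab  (last char: 'b')
  sorted[6] = eabdcb$  (last char: '$')
Last column: becadb$
Original string S is at sorted index 6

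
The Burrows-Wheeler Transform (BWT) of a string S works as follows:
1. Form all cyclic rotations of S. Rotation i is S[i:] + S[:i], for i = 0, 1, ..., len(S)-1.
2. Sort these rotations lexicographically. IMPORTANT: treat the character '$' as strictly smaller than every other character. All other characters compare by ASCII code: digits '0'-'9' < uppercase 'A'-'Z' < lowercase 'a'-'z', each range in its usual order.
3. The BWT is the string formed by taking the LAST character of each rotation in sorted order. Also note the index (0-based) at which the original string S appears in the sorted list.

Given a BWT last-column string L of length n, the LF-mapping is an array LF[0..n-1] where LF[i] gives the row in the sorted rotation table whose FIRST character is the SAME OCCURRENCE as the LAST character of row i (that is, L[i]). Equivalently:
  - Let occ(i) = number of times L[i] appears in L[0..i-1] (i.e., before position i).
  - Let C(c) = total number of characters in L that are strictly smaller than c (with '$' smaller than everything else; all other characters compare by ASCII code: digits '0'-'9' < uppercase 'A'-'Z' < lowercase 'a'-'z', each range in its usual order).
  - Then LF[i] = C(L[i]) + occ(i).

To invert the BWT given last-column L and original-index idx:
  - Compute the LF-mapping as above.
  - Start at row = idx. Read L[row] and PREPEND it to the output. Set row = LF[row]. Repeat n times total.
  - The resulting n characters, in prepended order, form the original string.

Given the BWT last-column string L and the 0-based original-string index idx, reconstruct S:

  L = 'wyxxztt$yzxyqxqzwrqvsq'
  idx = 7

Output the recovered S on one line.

Answer: trytszvzqzxxqywyqxqxw$

Derivation:
LF mapping: 10 16 12 13 19 7 8 0 17 20 14 18 1 15 2 21 11 5 3 9 6 4
Walk LF starting at row 7, prepending L[row]:
  step 1: row=7, L[7]='$', prepend. Next row=LF[7]=0
  step 2: row=0, L[0]='w', prepend. Next row=LF[0]=10
  step 3: row=10, L[10]='x', prepend. Next row=LF[10]=14
  step 4: row=14, L[14]='q', prepend. Next row=LF[14]=2
  step 5: row=2, L[2]='x', prepend. Next row=LF[2]=12
  step 6: row=12, L[12]='q', prepend. Next row=LF[12]=1
  step 7: row=1, L[1]='y', prepend. Next row=LF[1]=16
  step 8: row=16, L[16]='w', prepend. Next row=LF[16]=11
  step 9: row=11, L[11]='y', prepend. Next row=LF[11]=18
  step 10: row=18, L[18]='q', prepend. Next row=LF[18]=3
  step 11: row=3, L[3]='x', prepend. Next row=LF[3]=13
  step 12: row=13, L[13]='x', prepend. Next row=LF[13]=15
  step 13: row=15, L[15]='z', prepend. Next row=LF[15]=21
  step 14: row=21, L[21]='q', prepend. Next row=LF[21]=4
  step 15: row=4, L[4]='z', prepend. Next row=LF[4]=19
  step 16: row=19, L[19]='v', prepend. Next row=LF[19]=9
  step 17: row=9, L[9]='z', prepend. Next row=LF[9]=20
  step 18: row=20, L[20]='s', prepend. Next row=LF[20]=6
  step 19: row=6, L[6]='t', prepend. Next row=LF[6]=8
  step 20: row=8, L[8]='y', prepend. Next row=LF[8]=17
  step 21: row=17, L[17]='r', prepend. Next row=LF[17]=5
  step 22: row=5, L[5]='t', prepend. Next row=LF[5]=7
Reversed output: trytszvzqzxxqywyqxqxw$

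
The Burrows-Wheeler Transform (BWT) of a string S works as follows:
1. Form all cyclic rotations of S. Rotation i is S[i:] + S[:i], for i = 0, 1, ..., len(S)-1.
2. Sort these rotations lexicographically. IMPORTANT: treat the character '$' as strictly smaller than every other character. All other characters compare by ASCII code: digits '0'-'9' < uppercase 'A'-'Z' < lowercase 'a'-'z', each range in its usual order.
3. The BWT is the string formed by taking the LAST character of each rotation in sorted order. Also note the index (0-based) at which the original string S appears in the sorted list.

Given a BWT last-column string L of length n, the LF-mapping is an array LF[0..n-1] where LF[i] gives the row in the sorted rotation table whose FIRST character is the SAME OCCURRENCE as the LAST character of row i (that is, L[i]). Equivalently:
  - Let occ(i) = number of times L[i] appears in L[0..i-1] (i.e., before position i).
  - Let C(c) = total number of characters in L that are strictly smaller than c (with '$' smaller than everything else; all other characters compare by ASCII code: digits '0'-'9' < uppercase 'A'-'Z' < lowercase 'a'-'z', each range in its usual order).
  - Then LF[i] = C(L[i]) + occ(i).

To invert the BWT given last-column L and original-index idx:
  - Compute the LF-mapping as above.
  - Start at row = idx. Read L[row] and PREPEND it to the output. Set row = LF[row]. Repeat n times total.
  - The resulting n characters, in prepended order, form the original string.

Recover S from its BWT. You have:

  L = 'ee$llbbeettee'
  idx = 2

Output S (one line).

Answer: beetlebeetle$

Derivation:
LF mapping: 3 4 0 9 10 1 2 5 6 11 12 7 8
Walk LF starting at row 2, prepending L[row]:
  step 1: row=2, L[2]='$', prepend. Next row=LF[2]=0
  step 2: row=0, L[0]='e', prepend. Next row=LF[0]=3
  step 3: row=3, L[3]='l', prepend. Next row=LF[3]=9
  step 4: row=9, L[9]='t', prepend. Next row=LF[9]=11
  step 5: row=11, L[11]='e', prepend. Next row=LF[11]=7
  step 6: row=7, L[7]='e', prepend. Next row=LF[7]=5
  step 7: row=5, L[5]='b', prepend. Next row=LF[5]=1
  step 8: row=1, L[1]='e', prepend. Next row=LF[1]=4
  step 9: row=4, L[4]='l', prepend. Next row=LF[4]=10
  step 10: row=10, L[10]='t', prepend. Next row=LF[10]=12
  step 11: row=12, L[12]='e', prepend. Next row=LF[12]=8
  step 12: row=8, L[8]='e', prepend. Next row=LF[8]=6
  step 13: row=6, L[6]='b', prepend. Next row=LF[6]=2
Reversed output: beetlebeetle$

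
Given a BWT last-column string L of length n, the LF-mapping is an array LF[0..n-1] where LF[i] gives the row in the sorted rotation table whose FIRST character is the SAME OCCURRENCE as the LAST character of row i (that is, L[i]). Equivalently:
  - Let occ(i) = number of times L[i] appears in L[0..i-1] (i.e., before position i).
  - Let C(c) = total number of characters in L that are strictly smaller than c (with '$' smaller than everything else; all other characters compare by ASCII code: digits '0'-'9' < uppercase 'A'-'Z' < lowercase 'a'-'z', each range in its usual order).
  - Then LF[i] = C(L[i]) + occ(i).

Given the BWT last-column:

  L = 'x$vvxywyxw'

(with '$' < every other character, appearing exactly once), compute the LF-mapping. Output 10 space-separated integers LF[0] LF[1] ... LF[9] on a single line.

Answer: 5 0 1 2 6 8 3 9 7 4

Derivation:
Char counts: '$':1, 'v':2, 'w':2, 'x':3, 'y':2
C (first-col start): C('$')=0, C('v')=1, C('w')=3, C('x')=5, C('y')=8
L[0]='x': occ=0, LF[0]=C('x')+0=5+0=5
L[1]='$': occ=0, LF[1]=C('$')+0=0+0=0
L[2]='v': occ=0, LF[2]=C('v')+0=1+0=1
L[3]='v': occ=1, LF[3]=C('v')+1=1+1=2
L[4]='x': occ=1, LF[4]=C('x')+1=5+1=6
L[5]='y': occ=0, LF[5]=C('y')+0=8+0=8
L[6]='w': occ=0, LF[6]=C('w')+0=3+0=3
L[7]='y': occ=1, LF[7]=C('y')+1=8+1=9
L[8]='x': occ=2, LF[8]=C('x')+2=5+2=7
L[9]='w': occ=1, LF[9]=C('w')+1=3+1=4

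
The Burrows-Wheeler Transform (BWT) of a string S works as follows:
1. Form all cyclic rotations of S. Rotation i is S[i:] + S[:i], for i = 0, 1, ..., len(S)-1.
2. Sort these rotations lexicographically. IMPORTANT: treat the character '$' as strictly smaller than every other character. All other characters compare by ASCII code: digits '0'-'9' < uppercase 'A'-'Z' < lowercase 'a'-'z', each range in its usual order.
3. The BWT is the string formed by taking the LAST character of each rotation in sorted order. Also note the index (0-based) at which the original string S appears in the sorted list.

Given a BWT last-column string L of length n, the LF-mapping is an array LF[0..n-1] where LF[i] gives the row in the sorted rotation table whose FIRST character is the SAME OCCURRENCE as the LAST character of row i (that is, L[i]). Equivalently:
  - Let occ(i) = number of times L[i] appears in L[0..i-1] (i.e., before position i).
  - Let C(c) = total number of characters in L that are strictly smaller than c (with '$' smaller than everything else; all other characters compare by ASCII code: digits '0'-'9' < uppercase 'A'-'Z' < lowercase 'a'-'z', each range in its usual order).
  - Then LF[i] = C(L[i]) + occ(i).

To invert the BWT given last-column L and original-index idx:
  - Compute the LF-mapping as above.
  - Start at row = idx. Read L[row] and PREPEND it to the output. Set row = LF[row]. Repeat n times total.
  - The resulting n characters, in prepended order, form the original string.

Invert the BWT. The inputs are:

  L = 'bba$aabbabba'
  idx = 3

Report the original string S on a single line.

LF mapping: 6 7 1 0 2 3 8 9 4 10 11 5
Walk LF starting at row 3, prepending L[row]:
  step 1: row=3, L[3]='$', prepend. Next row=LF[3]=0
  step 2: row=0, L[0]='b', prepend. Next row=LF[0]=6
  step 3: row=6, L[6]='b', prepend. Next row=LF[6]=8
  step 4: row=8, L[8]='a', prepend. Next row=LF[8]=4
  step 5: row=4, L[4]='a', prepend. Next row=LF[4]=2
  step 6: row=2, L[2]='a', prepend. Next row=LF[2]=1
  step 7: row=1, L[1]='b', prepend. Next row=LF[1]=7
  step 8: row=7, L[7]='b', prepend. Next row=LF[7]=9
  step 9: row=9, L[9]='b', prepend. Next row=LF[9]=10
  step 10: row=10, L[10]='b', prepend. Next row=LF[10]=11
  step 11: row=11, L[11]='a', prepend. Next row=LF[11]=5
  step 12: row=5, L[5]='a', prepend. Next row=LF[5]=3
Reversed output: aabbbbaaabb$

Answer: aabbbbaaabb$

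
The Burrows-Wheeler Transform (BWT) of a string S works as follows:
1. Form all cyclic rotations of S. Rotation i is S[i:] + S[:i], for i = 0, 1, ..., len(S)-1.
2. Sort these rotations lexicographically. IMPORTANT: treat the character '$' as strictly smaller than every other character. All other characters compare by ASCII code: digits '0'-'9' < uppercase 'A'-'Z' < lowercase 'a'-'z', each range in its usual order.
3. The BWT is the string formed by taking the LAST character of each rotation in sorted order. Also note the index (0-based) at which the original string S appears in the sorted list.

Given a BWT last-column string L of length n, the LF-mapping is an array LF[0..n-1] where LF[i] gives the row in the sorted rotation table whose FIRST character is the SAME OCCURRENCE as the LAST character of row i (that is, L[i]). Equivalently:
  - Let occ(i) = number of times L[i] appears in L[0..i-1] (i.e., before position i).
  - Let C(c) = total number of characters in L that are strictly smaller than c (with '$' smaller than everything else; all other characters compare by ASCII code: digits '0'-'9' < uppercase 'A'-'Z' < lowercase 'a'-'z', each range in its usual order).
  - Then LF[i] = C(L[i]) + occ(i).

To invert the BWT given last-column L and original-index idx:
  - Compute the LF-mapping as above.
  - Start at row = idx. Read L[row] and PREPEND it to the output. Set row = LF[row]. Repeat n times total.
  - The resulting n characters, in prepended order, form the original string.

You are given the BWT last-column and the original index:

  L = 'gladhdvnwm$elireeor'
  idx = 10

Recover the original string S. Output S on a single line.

LF mapping: 7 10 1 2 8 3 17 13 18 12 0 4 11 9 15 5 6 14 16
Walk LF starting at row 10, prepending L[row]:
  step 1: row=10, L[10]='$', prepend. Next row=LF[10]=0
  step 2: row=0, L[0]='g', prepend. Next row=LF[0]=7
  step 3: row=7, L[7]='n', prepend. Next row=LF[7]=13
  step 4: row=13, L[13]='i', prepend. Next row=LF[13]=9
  step 5: row=9, L[9]='m', prepend. Next row=LF[9]=12
  step 6: row=12, L[12]='l', prepend. Next row=LF[12]=11
  step 7: row=11, L[11]='e', prepend. Next row=LF[11]=4
  step 8: row=4, L[4]='h', prepend. Next row=LF[4]=8
  step 9: row=8, L[8]='w', prepend. Next row=LF[8]=18
  step 10: row=18, L[18]='r', prepend. Next row=LF[18]=16
  step 11: row=16, L[16]='e', prepend. Next row=LF[16]=6
  step 12: row=6, L[6]='v', prepend. Next row=LF[6]=17
  step 13: row=17, L[17]='o', prepend. Next row=LF[17]=14
  step 14: row=14, L[14]='r', prepend. Next row=LF[14]=15
  step 15: row=15, L[15]='e', prepend. Next row=LF[15]=5
  step 16: row=5, L[5]='d', prepend. Next row=LF[5]=3
  step 17: row=3, L[3]='d', prepend. Next row=LF[3]=2
  step 18: row=2, L[2]='a', prepend. Next row=LF[2]=1
  step 19: row=1, L[1]='l', prepend. Next row=LF[1]=10
Reversed output: ladderoverwhelming$

Answer: ladderoverwhelming$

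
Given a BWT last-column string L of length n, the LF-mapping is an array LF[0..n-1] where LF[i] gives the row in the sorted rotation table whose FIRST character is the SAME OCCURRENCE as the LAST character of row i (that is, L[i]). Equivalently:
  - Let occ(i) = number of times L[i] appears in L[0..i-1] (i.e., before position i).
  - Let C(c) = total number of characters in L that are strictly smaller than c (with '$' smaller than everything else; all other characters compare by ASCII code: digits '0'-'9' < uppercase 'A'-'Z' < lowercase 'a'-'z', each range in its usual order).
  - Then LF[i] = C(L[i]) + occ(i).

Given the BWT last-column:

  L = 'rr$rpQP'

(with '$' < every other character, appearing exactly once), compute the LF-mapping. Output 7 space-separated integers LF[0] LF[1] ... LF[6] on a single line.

Answer: 4 5 0 6 3 2 1

Derivation:
Char counts: '$':1, 'P':1, 'Q':1, 'p':1, 'r':3
C (first-col start): C('$')=0, C('P')=1, C('Q')=2, C('p')=3, C('r')=4
L[0]='r': occ=0, LF[0]=C('r')+0=4+0=4
L[1]='r': occ=1, LF[1]=C('r')+1=4+1=5
L[2]='$': occ=0, LF[2]=C('$')+0=0+0=0
L[3]='r': occ=2, LF[3]=C('r')+2=4+2=6
L[4]='p': occ=0, LF[4]=C('p')+0=3+0=3
L[5]='Q': occ=0, LF[5]=C('Q')+0=2+0=2
L[6]='P': occ=0, LF[6]=C('P')+0=1+0=1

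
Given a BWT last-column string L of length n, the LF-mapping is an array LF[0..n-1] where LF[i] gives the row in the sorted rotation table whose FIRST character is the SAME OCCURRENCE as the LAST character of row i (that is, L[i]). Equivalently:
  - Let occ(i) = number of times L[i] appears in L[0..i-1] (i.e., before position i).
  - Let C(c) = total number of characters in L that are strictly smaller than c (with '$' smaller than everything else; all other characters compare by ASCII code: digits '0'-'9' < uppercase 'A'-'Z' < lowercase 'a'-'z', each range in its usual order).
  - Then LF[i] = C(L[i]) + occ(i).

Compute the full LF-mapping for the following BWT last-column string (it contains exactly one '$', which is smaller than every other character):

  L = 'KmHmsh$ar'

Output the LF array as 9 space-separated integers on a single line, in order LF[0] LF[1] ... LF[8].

Answer: 2 5 1 6 8 4 0 3 7

Derivation:
Char counts: '$':1, 'H':1, 'K':1, 'a':1, 'h':1, 'm':2, 'r':1, 's':1
C (first-col start): C('$')=0, C('H')=1, C('K')=2, C('a')=3, C('h')=4, C('m')=5, C('r')=7, C('s')=8
L[0]='K': occ=0, LF[0]=C('K')+0=2+0=2
L[1]='m': occ=0, LF[1]=C('m')+0=5+0=5
L[2]='H': occ=0, LF[2]=C('H')+0=1+0=1
L[3]='m': occ=1, LF[3]=C('m')+1=5+1=6
L[4]='s': occ=0, LF[4]=C('s')+0=8+0=8
L[5]='h': occ=0, LF[5]=C('h')+0=4+0=4
L[6]='$': occ=0, LF[6]=C('$')+0=0+0=0
L[7]='a': occ=0, LF[7]=C('a')+0=3+0=3
L[8]='r': occ=0, LF[8]=C('r')+0=7+0=7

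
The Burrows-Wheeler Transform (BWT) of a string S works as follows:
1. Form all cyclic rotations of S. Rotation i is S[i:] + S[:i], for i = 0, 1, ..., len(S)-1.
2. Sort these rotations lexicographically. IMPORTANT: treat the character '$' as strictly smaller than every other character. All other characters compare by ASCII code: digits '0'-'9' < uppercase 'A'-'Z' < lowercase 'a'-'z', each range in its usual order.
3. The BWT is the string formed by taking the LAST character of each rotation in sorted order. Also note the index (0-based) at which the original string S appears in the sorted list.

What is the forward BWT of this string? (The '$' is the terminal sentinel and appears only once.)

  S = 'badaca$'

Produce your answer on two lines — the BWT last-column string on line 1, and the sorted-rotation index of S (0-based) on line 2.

All 7 rotations (rotation i = S[i:]+S[:i]):
  rot[0] = badaca$
  rot[1] = adaca$b
  rot[2] = daca$ba
  rot[3] = aca$bad
  rot[4] = ca$bada
  rot[5] = a$badac
  rot[6] = $badaca
Sorted (with $ < everything):
  sorted[0] = $badaca  (last char: 'a')
  sorted[1] = a$badac  (last char: 'c')
  sorted[2] = aca$bad  (last char: 'd')
  sorted[3] = adaca$b  (last char: 'b')
  sorted[4] = badaca$  (last char: '$')
  sorted[5] = ca$bada  (last char: 'a')
  sorted[6] = daca$ba  (last char: 'a')
Last column: acdb$aa
Original string S is at sorted index 4

Answer: acdb$aa
4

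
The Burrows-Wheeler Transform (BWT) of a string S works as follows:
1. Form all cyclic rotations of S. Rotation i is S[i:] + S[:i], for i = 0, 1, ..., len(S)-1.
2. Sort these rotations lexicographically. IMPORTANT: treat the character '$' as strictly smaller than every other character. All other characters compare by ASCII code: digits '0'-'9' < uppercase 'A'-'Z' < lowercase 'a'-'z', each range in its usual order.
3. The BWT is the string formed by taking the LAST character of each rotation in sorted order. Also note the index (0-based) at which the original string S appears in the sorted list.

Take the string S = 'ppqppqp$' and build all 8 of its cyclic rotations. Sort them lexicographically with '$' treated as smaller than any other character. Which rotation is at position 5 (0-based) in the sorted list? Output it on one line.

Answer: pqppqp$p

Derivation:
All 8 rotations (rotation i = S[i:]+S[:i]):
  rot[0] = ppqppqp$
  rot[1] = pqppqp$p
  rot[2] = qppqp$pp
  rot[3] = ppqp$ppq
  rot[4] = pqp$ppqp
  rot[5] = qp$ppqpp
  rot[6] = p$ppqppq
  rot[7] = $ppqppqp
Sorted (with $ < everything):
  sorted[0] = $ppqppqp
  sorted[1] = p$ppqppq
  sorted[2] = ppqp$ppq
  sorted[3] = ppqppqp$
  sorted[4] = pqp$ppqp
  sorted[5] = pqppqp$p
  sorted[6] = qp$ppqpp
  sorted[7] = qppqp$pp
sorted[5] = pqppqp$p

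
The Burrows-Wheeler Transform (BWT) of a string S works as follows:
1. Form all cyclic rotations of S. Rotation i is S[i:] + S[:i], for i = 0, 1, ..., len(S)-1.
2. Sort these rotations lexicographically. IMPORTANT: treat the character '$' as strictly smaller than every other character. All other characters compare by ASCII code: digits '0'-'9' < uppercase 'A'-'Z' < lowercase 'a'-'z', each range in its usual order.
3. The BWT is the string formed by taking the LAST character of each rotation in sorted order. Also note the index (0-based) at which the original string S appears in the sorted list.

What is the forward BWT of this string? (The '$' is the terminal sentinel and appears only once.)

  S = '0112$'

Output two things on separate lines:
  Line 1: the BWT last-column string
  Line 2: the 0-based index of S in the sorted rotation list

All 5 rotations (rotation i = S[i:]+S[:i]):
  rot[0] = 0112$
  rot[1] = 112$0
  rot[2] = 12$01
  rot[3] = 2$011
  rot[4] = $0112
Sorted (with $ < everything):
  sorted[0] = $0112  (last char: '2')
  sorted[1] = 0112$  (last char: '$')
  sorted[2] = 112$0  (last char: '0')
  sorted[3] = 12$01  (last char: '1')
  sorted[4] = 2$011  (last char: '1')
Last column: 2$011
Original string S is at sorted index 1

Answer: 2$011
1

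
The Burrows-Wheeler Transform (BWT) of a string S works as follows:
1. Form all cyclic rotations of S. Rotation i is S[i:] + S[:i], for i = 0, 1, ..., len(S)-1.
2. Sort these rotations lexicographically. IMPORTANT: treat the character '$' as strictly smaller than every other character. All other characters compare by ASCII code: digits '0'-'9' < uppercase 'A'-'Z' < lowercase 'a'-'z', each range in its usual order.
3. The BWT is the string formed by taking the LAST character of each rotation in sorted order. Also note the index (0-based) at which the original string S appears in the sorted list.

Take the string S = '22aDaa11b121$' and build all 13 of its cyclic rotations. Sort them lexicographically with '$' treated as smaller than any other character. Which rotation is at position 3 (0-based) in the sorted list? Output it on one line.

Answer: 121$22aDaa11b

Derivation:
All 13 rotations (rotation i = S[i:]+S[:i]):
  rot[0] = 22aDaa11b121$
  rot[1] = 2aDaa11b121$2
  rot[2] = aDaa11b121$22
  rot[3] = Daa11b121$22a
  rot[4] = aa11b121$22aD
  rot[5] = a11b121$22aDa
  rot[6] = 11b121$22aDaa
  rot[7] = 1b121$22aDaa1
  rot[8] = b121$22aDaa11
  rot[9] = 121$22aDaa11b
  rot[10] = 21$22aDaa11b1
  rot[11] = 1$22aDaa11b12
  rot[12] = $22aDaa11b121
Sorted (with $ < everything):
  sorted[0] = $22aDaa11b121
  sorted[1] = 1$22aDaa11b12
  sorted[2] = 11b121$22aDaa
  sorted[3] = 121$22aDaa11b
  sorted[4] = 1b121$22aDaa1
  sorted[5] = 21$22aDaa11b1
  sorted[6] = 22aDaa11b121$
  sorted[7] = 2aDaa11b121$2
  sorted[8] = Daa11b121$22a
  sorted[9] = a11b121$22aDa
  sorted[10] = aDaa11b121$22
  sorted[11] = aa11b121$22aD
  sorted[12] = b121$22aDaa11
sorted[3] = 121$22aDaa11b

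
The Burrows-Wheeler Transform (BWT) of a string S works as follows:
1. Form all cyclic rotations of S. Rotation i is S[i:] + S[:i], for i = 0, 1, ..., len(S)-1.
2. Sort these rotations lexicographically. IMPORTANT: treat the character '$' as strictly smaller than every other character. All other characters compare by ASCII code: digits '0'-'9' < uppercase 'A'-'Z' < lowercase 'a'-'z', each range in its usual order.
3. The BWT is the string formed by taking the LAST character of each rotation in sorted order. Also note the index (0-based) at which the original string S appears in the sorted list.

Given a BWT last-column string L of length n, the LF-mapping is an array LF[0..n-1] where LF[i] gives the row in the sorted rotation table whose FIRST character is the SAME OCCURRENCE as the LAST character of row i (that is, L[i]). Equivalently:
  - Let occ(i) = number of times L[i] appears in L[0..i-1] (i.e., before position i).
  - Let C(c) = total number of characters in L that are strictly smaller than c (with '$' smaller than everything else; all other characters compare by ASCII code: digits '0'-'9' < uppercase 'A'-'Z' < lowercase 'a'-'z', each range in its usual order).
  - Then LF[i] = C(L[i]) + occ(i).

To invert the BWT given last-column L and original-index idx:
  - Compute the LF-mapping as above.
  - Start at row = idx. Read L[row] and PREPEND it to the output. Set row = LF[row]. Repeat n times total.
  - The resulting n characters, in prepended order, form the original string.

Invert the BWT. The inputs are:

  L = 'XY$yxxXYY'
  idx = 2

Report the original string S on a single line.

Answer: XxYxYyYX$

Derivation:
LF mapping: 1 3 0 8 6 7 2 4 5
Walk LF starting at row 2, prepending L[row]:
  step 1: row=2, L[2]='$', prepend. Next row=LF[2]=0
  step 2: row=0, L[0]='X', prepend. Next row=LF[0]=1
  step 3: row=1, L[1]='Y', prepend. Next row=LF[1]=3
  step 4: row=3, L[3]='y', prepend. Next row=LF[3]=8
  step 5: row=8, L[8]='Y', prepend. Next row=LF[8]=5
  step 6: row=5, L[5]='x', prepend. Next row=LF[5]=7
  step 7: row=7, L[7]='Y', prepend. Next row=LF[7]=4
  step 8: row=4, L[4]='x', prepend. Next row=LF[4]=6
  step 9: row=6, L[6]='X', prepend. Next row=LF[6]=2
Reversed output: XxYxYyYX$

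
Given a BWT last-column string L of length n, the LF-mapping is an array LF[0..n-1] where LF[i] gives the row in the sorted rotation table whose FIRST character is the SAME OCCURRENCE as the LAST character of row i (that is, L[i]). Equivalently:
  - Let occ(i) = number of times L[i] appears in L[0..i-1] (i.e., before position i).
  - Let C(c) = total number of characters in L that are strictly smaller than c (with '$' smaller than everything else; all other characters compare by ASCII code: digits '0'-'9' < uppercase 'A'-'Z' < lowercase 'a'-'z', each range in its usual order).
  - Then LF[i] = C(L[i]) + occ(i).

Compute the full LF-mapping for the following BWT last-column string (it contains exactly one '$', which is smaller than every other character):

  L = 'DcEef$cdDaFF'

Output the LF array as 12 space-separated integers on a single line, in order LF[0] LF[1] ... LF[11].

Answer: 1 7 3 10 11 0 8 9 2 6 4 5

Derivation:
Char counts: '$':1, 'D':2, 'E':1, 'F':2, 'a':1, 'c':2, 'd':1, 'e':1, 'f':1
C (first-col start): C('$')=0, C('D')=1, C('E')=3, C('F')=4, C('a')=6, C('c')=7, C('d')=9, C('e')=10, C('f')=11
L[0]='D': occ=0, LF[0]=C('D')+0=1+0=1
L[1]='c': occ=0, LF[1]=C('c')+0=7+0=7
L[2]='E': occ=0, LF[2]=C('E')+0=3+0=3
L[3]='e': occ=0, LF[3]=C('e')+0=10+0=10
L[4]='f': occ=0, LF[4]=C('f')+0=11+0=11
L[5]='$': occ=0, LF[5]=C('$')+0=0+0=0
L[6]='c': occ=1, LF[6]=C('c')+1=7+1=8
L[7]='d': occ=0, LF[7]=C('d')+0=9+0=9
L[8]='D': occ=1, LF[8]=C('D')+1=1+1=2
L[9]='a': occ=0, LF[9]=C('a')+0=6+0=6
L[10]='F': occ=0, LF[10]=C('F')+0=4+0=4
L[11]='F': occ=1, LF[11]=C('F')+1=4+1=5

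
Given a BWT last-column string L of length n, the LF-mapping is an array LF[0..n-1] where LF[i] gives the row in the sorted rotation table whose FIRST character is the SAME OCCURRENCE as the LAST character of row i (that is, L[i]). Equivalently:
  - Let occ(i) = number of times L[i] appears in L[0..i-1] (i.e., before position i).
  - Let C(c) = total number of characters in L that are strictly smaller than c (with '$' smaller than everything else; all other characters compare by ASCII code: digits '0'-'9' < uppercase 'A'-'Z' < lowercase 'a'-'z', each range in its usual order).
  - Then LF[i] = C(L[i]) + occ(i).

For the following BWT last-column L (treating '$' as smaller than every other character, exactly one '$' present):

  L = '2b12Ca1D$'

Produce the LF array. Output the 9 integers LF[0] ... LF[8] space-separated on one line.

Answer: 3 8 1 4 5 7 2 6 0

Derivation:
Char counts: '$':1, '1':2, '2':2, 'C':1, 'D':1, 'a':1, 'b':1
C (first-col start): C('$')=0, C('1')=1, C('2')=3, C('C')=5, C('D')=6, C('a')=7, C('b')=8
L[0]='2': occ=0, LF[0]=C('2')+0=3+0=3
L[1]='b': occ=0, LF[1]=C('b')+0=8+0=8
L[2]='1': occ=0, LF[2]=C('1')+0=1+0=1
L[3]='2': occ=1, LF[3]=C('2')+1=3+1=4
L[4]='C': occ=0, LF[4]=C('C')+0=5+0=5
L[5]='a': occ=0, LF[5]=C('a')+0=7+0=7
L[6]='1': occ=1, LF[6]=C('1')+1=1+1=2
L[7]='D': occ=0, LF[7]=C('D')+0=6+0=6
L[8]='$': occ=0, LF[8]=C('$')+0=0+0=0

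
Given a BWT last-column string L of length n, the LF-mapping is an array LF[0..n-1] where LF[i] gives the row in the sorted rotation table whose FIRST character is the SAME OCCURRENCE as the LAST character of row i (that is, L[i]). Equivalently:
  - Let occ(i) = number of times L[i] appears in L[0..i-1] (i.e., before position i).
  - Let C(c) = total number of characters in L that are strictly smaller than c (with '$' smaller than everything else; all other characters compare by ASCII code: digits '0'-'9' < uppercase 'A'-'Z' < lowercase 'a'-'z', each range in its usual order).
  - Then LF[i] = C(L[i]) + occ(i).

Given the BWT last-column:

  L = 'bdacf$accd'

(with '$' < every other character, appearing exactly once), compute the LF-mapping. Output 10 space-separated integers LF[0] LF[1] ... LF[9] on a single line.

Char counts: '$':1, 'a':2, 'b':1, 'c':3, 'd':2, 'f':1
C (first-col start): C('$')=0, C('a')=1, C('b')=3, C('c')=4, C('d')=7, C('f')=9
L[0]='b': occ=0, LF[0]=C('b')+0=3+0=3
L[1]='d': occ=0, LF[1]=C('d')+0=7+0=7
L[2]='a': occ=0, LF[2]=C('a')+0=1+0=1
L[3]='c': occ=0, LF[3]=C('c')+0=4+0=4
L[4]='f': occ=0, LF[4]=C('f')+0=9+0=9
L[5]='$': occ=0, LF[5]=C('$')+0=0+0=0
L[6]='a': occ=1, LF[6]=C('a')+1=1+1=2
L[7]='c': occ=1, LF[7]=C('c')+1=4+1=5
L[8]='c': occ=2, LF[8]=C('c')+2=4+2=6
L[9]='d': occ=1, LF[9]=C('d')+1=7+1=8

Answer: 3 7 1 4 9 0 2 5 6 8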